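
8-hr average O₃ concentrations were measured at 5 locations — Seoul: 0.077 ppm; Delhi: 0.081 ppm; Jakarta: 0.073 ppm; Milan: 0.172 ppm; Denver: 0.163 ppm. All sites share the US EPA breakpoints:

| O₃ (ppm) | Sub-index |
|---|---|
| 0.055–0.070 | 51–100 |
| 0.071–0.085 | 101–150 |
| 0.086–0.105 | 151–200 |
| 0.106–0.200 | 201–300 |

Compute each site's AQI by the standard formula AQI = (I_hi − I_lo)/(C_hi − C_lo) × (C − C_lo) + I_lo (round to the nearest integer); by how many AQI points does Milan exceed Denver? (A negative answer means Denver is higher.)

Seoul: 0.077 ∈ [0.071, 0.085] ↔ index [101, 150].
101 + (0.077−0.071)·(150−101)/(0.085−0.071) = 101 + 0.006·49/0.014 ≈ 122.00, so AQI = 122.
Delhi: row 0.071–0.085 (AQI 101–150). (150−101)·(0.081−0.071)/(0.085−0.071) + 101 = 49·0.010/0.014 + 101 ≈ 136.00 → 136.
Jakarta: row 0.071–0.085 (AQI 101–150). (150−101)·(0.073−0.071)/(0.085−0.071) + 101 = 49·0.002/0.014 + 101 ≈ 108.00 → 108.
Milan: 0.172 ∈ [0.106, 0.200] ↔ index [201, 300].
201 + (0.172−0.106)·(300−201)/(0.200−0.106) = 201 + 0.066·99/0.094 ≈ 270.51, so AQI = 271.
Denver 0.163: bracket 0.106–0.200 → index 201–300; slope 99/0.094, offset 0.057.
AQI = 201 + 99/0.094·0.057 ≈ 261.03 ⇒ 261.
AQIs: Seoul=122, Delhi=136, Jakarta=108, Milan=271, Denver=261. Milan (271) − Denver (261) = 10.

10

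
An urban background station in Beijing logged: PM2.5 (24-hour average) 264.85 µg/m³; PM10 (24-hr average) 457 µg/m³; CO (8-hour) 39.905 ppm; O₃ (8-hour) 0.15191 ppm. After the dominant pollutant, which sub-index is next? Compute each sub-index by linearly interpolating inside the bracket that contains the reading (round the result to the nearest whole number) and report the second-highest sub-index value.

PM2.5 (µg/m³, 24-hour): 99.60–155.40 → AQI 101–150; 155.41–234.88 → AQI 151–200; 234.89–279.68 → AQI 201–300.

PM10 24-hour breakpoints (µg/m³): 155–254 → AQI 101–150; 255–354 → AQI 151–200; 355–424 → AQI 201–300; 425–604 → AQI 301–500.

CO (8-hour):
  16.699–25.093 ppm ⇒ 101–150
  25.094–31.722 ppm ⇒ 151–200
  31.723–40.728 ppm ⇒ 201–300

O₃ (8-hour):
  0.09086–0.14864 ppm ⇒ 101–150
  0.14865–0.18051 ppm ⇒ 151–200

291

PM2.5: 264.85 lies in 234.89–279.68, so I_lo=201, I_hi=300, C_lo=234.89, C_hi=279.68.
(300−201)/(279.68−234.89) × (264.85−234.89) + 201 = 99/44.79 × 29.96 + 201 ≈ 267.22 → 267.
PM10: row 425–604 (AQI 301–500). (500−301)·(457−425)/(604−425) + 301 = 199·32/179 + 301 ≈ 336.58 → 337.
CO: 39.905 lies in 31.723–40.728, so I_lo=201, I_hi=300, C_lo=31.723, C_hi=40.728.
(300−201)/(40.728−31.723) × (39.905−31.723) + 201 = 99/9.005 × 8.182 + 201 ≈ 290.95 → 291.
O₃: 0.15191 lies in 0.14865–0.18051, so I_lo=151, I_hi=200, C_lo=0.14865, C_hi=0.18051.
(200−151)/(0.18051−0.14865) × (0.15191−0.14865) + 151 = 49/0.03186 × 0.00326 + 151 ≈ 156.01 → 156.
Sub-indices: PM2.5→267, PM10→337, CO→291, O₃→156. Ranked high→low: 337, 291, 267, 156. Second-highest sub-index = 291.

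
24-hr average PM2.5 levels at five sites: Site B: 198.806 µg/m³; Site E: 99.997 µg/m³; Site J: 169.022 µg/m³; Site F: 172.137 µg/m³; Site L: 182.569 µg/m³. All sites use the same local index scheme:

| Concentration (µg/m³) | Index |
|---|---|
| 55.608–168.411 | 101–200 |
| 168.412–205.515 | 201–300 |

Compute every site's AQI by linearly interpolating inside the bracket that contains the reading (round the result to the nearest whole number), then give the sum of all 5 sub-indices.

Site B 198.806: bracket 168.412–205.515 → index 201–300; slope 99/37.103, offset 30.394.
AQI = 201 + 99/37.103·30.394 ≈ 282.10 ⇒ 282.
Site E: row 55.608–168.411 (AQI 101–200). (200−101)·(99.997−55.608)/(168.411−55.608) + 101 = 99·44.389/112.803 + 101 ≈ 139.96 → 140.
Site J: row 168.412–205.515 (AQI 201–300). (300−201)·(169.022−168.412)/(205.515−168.412) + 201 = 99·0.610/37.103 + 201 ≈ 202.63 → 203.
Site F: 172.137 lies in 168.412–205.515, so I_lo=201, I_hi=300, C_lo=168.412, C_hi=205.515.
(300−201)/(205.515−168.412) × (172.137−168.412) + 201 = 99/37.103 × 3.725 + 201 ≈ 210.94 → 211.
Site L: row 168.412–205.515 (AQI 201–300). (300−201)·(182.569−168.412)/(205.515−168.412) + 201 = 99·14.157/37.103 + 201 ≈ 238.77 → 239.
AQIs: Site B=282, Site E=140, Site J=203, Site F=211, Site L=239. Sum = 282 + 140 + 203 + 211 + 239 = 1075.

1075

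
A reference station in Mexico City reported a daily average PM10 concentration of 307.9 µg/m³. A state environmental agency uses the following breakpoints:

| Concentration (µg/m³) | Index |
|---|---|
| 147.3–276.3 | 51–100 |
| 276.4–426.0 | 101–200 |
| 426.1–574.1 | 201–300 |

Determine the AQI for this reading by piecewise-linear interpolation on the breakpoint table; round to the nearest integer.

PM10: 307.9 lies in 276.4–426.0, so I_lo=101, I_hi=200, C_lo=276.4, C_hi=426.0.
(200−101)/(426.0−276.4) × (307.9−276.4) + 101 = 99/149.6 × 31.5 + 101 ≈ 121.85 → 122.

122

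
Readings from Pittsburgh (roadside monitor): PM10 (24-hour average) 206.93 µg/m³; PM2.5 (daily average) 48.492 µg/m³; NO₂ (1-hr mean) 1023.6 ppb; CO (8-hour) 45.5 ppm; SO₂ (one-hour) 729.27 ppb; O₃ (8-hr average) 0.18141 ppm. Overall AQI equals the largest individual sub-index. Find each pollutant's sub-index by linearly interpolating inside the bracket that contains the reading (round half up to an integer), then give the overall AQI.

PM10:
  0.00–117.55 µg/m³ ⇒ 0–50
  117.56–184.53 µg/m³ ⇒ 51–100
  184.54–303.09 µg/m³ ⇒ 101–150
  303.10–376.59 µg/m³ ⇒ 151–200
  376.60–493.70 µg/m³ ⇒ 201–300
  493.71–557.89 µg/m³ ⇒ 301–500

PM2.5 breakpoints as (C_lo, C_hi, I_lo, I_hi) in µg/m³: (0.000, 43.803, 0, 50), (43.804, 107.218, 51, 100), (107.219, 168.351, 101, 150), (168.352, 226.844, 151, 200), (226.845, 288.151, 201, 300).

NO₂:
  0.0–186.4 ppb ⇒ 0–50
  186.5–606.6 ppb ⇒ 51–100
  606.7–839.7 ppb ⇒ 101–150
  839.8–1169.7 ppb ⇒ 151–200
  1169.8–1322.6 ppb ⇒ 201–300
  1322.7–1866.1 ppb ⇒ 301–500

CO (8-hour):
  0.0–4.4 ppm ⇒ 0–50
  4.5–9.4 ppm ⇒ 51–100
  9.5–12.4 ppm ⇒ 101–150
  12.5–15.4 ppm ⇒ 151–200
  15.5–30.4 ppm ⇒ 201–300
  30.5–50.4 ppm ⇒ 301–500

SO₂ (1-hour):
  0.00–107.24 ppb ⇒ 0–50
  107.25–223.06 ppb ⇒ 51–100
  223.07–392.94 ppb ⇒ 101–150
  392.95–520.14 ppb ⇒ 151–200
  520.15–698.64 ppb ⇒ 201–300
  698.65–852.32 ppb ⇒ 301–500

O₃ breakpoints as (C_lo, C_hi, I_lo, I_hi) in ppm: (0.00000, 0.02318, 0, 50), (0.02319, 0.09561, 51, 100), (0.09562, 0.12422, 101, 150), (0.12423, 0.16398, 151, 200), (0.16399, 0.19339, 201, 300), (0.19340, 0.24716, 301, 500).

PM10 206.93: bracket 184.54–303.09 → index 101–150; slope 49/118.55, offset 22.39.
AQI = 101 + 49/118.55·22.39 ≈ 110.25 ⇒ 110.
PM2.5: 48.492 lies in 43.804–107.218, so I_lo=51, I_hi=100, C_lo=43.804, C_hi=107.218.
(100−51)/(107.218−43.804) × (48.492−43.804) + 51 = 49/63.414 × 4.688 + 51 ≈ 54.62 → 55.
NO₂: 1023.6 ∈ [839.8, 1169.7] ↔ index [151, 200].
151 + (1023.6−839.8)·(200−151)/(1169.7−839.8) = 151 + 183.8·49/329.9 ≈ 178.30, so AQI = 178.
CO: row 30.5–50.4 (AQI 301–500). (500−301)·(45.5−30.5)/(50.4−30.5) + 301 = 199·15.0/19.9 + 301 ≈ 451.00 → 451.
SO₂: 729.27 lies in 698.65–852.32, so I_lo=301, I_hi=500, C_lo=698.65, C_hi=852.32.
(500−301)/(852.32−698.65) × (729.27−698.65) + 301 = 199/153.67 × 30.62 + 301 ≈ 340.65 → 341.
O₃: 0.18141 ∈ [0.16399, 0.19339] ↔ index [201, 300].
201 + (0.18141−0.16399)·(300−201)/(0.19339−0.16399) = 201 + 0.01742·99/0.02940 ≈ 259.66, so AQI = 260.
Sub-indices: PM10→110, PM2.5→55, NO₂→178, CO→451, SO₂→341, O₃→260. Overall AQI = max = 451; dominant pollutant is CO.

451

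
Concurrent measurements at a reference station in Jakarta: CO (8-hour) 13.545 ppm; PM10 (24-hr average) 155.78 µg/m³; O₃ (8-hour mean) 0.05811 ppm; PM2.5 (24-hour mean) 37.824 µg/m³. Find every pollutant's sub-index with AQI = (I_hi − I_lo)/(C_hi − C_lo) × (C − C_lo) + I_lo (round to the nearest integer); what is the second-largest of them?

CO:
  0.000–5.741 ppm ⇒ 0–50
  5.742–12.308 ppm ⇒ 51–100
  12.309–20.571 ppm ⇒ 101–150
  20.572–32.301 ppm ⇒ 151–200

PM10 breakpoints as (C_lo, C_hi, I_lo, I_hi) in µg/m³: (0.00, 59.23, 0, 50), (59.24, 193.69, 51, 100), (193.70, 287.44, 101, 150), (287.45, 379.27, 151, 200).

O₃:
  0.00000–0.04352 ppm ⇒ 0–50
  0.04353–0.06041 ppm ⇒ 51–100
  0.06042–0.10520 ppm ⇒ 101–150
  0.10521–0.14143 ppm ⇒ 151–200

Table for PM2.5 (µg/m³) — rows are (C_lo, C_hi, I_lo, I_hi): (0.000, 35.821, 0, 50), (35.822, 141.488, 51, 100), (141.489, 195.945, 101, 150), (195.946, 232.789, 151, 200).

93

CO 13.545: bracket 12.309–20.571 → index 101–150; slope 49/8.262, offset 1.236.
AQI = 101 + 49/8.262·1.236 ≈ 108.33 ⇒ 108.
PM10: 155.78 ∈ [59.24, 193.69] ↔ index [51, 100].
51 + (155.78−59.24)·(100−51)/(193.69−59.24) = 51 + 96.54·49/134.45 ≈ 86.18, so AQI = 86.
O₃: 0.05811 ∈ [0.04353, 0.06041] ↔ index [51, 100].
51 + (0.05811−0.04353)·(100−51)/(0.06041−0.04353) = 51 + 0.01458·49/0.01688 ≈ 93.32, so AQI = 93.
PM2.5 37.824: bracket 35.822–141.488 → index 51–100; slope 49/105.666, offset 2.002.
AQI = 51 + 49/105.666·2.002 ≈ 51.93 ⇒ 52.
Sub-indices: CO→108, PM10→86, O₃→93, PM2.5→52. Ranked high→low: 108, 93, 86, 52. Second-highest sub-index = 93.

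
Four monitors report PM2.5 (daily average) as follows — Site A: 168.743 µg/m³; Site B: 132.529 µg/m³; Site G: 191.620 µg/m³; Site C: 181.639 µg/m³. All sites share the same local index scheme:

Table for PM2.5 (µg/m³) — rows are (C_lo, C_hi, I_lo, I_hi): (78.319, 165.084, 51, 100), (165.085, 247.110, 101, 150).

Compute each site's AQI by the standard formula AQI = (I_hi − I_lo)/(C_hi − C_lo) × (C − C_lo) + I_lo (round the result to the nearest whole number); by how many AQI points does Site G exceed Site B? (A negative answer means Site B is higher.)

35

Site A 168.743: bracket 165.085–247.110 → index 101–150; slope 49/82.025, offset 3.658.
AQI = 101 + 49/82.025·3.658 ≈ 103.19 ⇒ 103.
Site B: row 78.319–165.084 (AQI 51–100). (100−51)·(132.529−78.319)/(165.084−78.319) + 51 = 49·54.210/86.765 + 51 ≈ 81.61 → 82.
Site G 191.620: bracket 165.085–247.110 → index 101–150; slope 49/82.025, offset 26.535.
AQI = 101 + 49/82.025·26.535 ≈ 116.85 ⇒ 117.
Site C 181.639: bracket 165.085–247.110 → index 101–150; slope 49/82.025, offset 16.554.
AQI = 101 + 49/82.025·16.554 ≈ 110.89 ⇒ 111.
AQIs: Site A=103, Site B=82, Site G=117, Site C=111. Site G (117) − Site B (82) = 35.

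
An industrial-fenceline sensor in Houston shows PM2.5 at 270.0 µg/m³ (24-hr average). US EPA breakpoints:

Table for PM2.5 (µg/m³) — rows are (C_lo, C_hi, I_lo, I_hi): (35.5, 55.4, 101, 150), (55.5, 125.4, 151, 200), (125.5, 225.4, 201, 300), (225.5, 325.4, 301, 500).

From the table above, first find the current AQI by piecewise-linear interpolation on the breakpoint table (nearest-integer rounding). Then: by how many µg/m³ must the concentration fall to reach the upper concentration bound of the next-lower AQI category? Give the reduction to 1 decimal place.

44.6

PM2.5 270.0: bracket 225.5–325.4 → index 301–500; slope 199/99.9, offset 44.5.
AQI = 301 + 199/99.9·44.5 ≈ 389.64 ⇒ 390.
Current AQI 390 is in the Hazardous range (301–500). The next-lower category tops out at AQI 300, whose upper concentration bound is 225.4 µg/m³.
Reduction needed = 270.0 − 225.4 = 44.6 µg/m³.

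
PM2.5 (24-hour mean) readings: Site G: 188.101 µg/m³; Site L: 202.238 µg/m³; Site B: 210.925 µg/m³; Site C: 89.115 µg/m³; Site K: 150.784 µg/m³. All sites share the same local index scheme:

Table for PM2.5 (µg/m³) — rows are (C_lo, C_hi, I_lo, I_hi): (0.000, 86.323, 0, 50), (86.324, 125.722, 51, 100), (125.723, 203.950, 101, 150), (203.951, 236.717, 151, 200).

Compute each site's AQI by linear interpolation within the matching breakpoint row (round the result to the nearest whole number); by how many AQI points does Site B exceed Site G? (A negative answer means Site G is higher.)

Site G: row 125.723–203.950 (AQI 101–150). (150−101)·(188.101−125.723)/(203.950−125.723) + 101 = 49·62.378/78.227 + 101 ≈ 140.07 → 140.
Site L: 202.238 lies in 125.723–203.950, so I_lo=101, I_hi=150, C_lo=125.723, C_hi=203.950.
(150−101)/(203.950−125.723) × (202.238−125.723) + 101 = 49/78.227 × 76.515 + 101 ≈ 148.93 → 149.
Site B: 210.925 ∈ [203.951, 236.717] ↔ index [151, 200].
151 + (210.925−203.951)·(200−151)/(236.717−203.951) = 151 + 6.974·49/32.766 ≈ 161.43, so AQI = 161.
Site C: row 86.324–125.722 (AQI 51–100). (100−51)·(89.115−86.324)/(125.722−86.324) + 51 = 49·2.791/39.398 + 51 ≈ 54.47 → 54.
Site K: 150.784 lies in 125.723–203.950, so I_lo=101, I_hi=150, C_lo=125.723, C_hi=203.950.
(150−101)/(203.950−125.723) × (150.784−125.723) + 101 = 49/78.227 × 25.061 + 101 ≈ 116.70 → 117.
AQIs: Site G=140, Site L=149, Site B=161, Site C=54, Site K=117. Site B (161) − Site G (140) = 21.

21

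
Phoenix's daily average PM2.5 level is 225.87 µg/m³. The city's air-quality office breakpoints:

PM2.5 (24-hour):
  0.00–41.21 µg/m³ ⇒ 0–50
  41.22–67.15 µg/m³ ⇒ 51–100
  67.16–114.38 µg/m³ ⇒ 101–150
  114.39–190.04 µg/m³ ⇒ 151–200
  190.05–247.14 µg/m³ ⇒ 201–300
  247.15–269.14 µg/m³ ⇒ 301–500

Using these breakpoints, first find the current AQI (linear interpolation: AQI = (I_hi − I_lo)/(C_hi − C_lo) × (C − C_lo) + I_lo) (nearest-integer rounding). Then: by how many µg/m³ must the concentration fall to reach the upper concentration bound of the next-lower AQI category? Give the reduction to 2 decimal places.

PM2.5: 225.87 lies in 190.05–247.14, so I_lo=201, I_hi=300, C_lo=190.05, C_hi=247.14.
(300−201)/(247.14−190.05) × (225.87−190.05) + 201 = 99/57.09 × 35.82 + 201 ≈ 263.12 → 263.
Current AQI 263 is in the Very Unhealthy range (201–300). The next-lower category tops out at AQI 200, whose upper concentration bound is 190.04 µg/m³.
Reduction needed = 225.87 − 190.04 = 35.83 µg/m³.

35.83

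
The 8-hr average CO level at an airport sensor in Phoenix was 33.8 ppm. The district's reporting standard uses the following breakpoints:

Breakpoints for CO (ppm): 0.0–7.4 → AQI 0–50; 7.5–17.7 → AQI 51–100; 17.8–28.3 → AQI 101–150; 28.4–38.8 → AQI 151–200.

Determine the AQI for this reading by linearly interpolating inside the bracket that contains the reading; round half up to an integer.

CO 33.8: bracket 28.4–38.8 → index 151–200; slope 49/10.4, offset 5.4.
AQI = 151 + 49/10.4·5.4 ≈ 176.44 ⇒ 176.
AQI 176 falls in the Unhealthy category.

176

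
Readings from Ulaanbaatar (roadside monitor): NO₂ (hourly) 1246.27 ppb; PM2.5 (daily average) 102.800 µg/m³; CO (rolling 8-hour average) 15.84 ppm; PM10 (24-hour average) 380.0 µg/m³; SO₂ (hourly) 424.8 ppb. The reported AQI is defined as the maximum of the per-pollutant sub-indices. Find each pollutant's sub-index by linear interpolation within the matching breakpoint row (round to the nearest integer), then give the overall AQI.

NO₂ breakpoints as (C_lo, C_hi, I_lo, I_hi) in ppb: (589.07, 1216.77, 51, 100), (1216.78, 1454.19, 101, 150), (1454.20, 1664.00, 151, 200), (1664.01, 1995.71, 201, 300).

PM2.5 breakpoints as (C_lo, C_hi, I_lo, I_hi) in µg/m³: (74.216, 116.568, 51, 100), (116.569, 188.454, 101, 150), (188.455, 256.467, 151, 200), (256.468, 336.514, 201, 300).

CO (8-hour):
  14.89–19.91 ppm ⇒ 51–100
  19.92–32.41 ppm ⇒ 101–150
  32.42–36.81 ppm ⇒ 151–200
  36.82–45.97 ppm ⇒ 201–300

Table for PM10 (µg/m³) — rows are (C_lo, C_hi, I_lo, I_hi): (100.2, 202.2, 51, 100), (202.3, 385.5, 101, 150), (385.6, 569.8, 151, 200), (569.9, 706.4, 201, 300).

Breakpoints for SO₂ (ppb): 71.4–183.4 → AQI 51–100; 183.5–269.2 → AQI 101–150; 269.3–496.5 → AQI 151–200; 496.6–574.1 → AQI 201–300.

NO₂ 1246.27: bracket 1216.78–1454.19 → index 101–150; slope 49/237.41, offset 29.49.
AQI = 101 + 49/237.41·29.49 ≈ 107.09 ⇒ 107.
PM2.5 102.800: bracket 74.216–116.568 → index 51–100; slope 49/42.352, offset 28.584.
AQI = 51 + 49/42.352·28.584 ≈ 84.07 ⇒ 84.
CO: 15.84 ∈ [14.89, 19.91] ↔ index [51, 100].
51 + (15.84−14.89)·(100−51)/(19.91−14.89) = 51 + 0.95·49/5.02 ≈ 60.27, so AQI = 60.
PM10: 380.0 lies in 202.3–385.5, so I_lo=101, I_hi=150, C_lo=202.3, C_hi=385.5.
(150−101)/(385.5−202.3) × (380.0−202.3) + 101 = 49/183.2 × 177.7 + 101 ≈ 148.53 → 149.
SO₂: 424.8 ∈ [269.3, 496.5] ↔ index [151, 200].
151 + (424.8−269.3)·(200−151)/(496.5−269.3) = 151 + 155.5·49/227.2 ≈ 184.54, so AQI = 185.
Sub-indices: NO₂→107, PM2.5→84, CO→60, PM10→149, SO₂→185. Overall AQI = max = 185; dominant pollutant is SO₂.

185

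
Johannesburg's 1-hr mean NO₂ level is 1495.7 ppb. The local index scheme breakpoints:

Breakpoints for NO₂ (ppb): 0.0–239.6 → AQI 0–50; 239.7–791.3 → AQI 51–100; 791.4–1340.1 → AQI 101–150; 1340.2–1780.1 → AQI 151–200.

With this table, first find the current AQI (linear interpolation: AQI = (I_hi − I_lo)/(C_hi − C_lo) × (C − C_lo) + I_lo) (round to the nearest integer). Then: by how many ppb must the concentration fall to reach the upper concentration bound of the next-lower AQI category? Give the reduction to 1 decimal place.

NO₂ 1495.7: bracket 1340.2–1780.1 → index 151–200; slope 49/439.9, offset 155.5.
AQI = 151 + 49/439.9·155.5 ≈ 168.32 ⇒ 168.
Current AQI 168 is in the Unhealthy range (151–200). The next-lower category tops out at AQI 150, whose upper concentration bound is 1340.1 ppb.
Reduction needed = 1495.7 − 1340.1 = 155.6 ppb.

155.6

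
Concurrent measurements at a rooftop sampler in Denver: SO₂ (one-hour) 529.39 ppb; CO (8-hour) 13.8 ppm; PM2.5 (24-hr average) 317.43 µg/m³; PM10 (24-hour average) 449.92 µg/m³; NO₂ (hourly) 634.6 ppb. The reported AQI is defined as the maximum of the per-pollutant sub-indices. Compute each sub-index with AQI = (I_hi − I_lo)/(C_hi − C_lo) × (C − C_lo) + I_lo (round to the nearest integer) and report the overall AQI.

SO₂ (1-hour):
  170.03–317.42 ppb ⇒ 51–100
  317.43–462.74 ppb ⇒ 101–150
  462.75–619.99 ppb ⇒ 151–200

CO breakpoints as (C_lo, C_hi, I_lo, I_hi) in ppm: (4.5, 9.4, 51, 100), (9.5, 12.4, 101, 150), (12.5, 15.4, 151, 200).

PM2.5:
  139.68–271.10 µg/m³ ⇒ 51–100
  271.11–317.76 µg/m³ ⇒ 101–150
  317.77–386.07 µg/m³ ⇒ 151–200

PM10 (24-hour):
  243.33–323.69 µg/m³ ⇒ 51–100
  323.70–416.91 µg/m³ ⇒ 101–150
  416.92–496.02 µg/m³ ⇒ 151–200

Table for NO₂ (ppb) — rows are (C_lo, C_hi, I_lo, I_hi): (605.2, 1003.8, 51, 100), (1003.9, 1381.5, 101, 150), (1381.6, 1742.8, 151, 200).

173

SO₂ 529.39: bracket 462.75–619.99 → index 151–200; slope 49/157.24, offset 66.64.
AQI = 151 + 49/157.24·66.64 ≈ 171.77 ⇒ 172.
CO: 13.8 ∈ [12.5, 15.4] ↔ index [151, 200].
151 + (13.8−12.5)·(200−151)/(15.4−12.5) = 151 + 1.3·49/2.9 ≈ 172.97, so AQI = 173.
PM2.5: 317.43 lies in 271.11–317.76, so I_lo=101, I_hi=150, C_lo=271.11, C_hi=317.76.
(150−101)/(317.76−271.11) × (317.43−271.11) + 101 = 49/46.65 × 46.32 + 101 ≈ 149.65 → 150.
PM10 449.92: bracket 416.92–496.02 → index 151–200; slope 49/79.10, offset 33.00.
AQI = 151 + 49/79.10·33.00 ≈ 171.44 ⇒ 171.
NO₂: 634.6 ∈ [605.2, 1003.8] ↔ index [51, 100].
51 + (634.6−605.2)·(100−51)/(1003.8−605.2) = 51 + 29.4·49/398.6 ≈ 54.61, so AQI = 55.
Sub-indices: SO₂→172, CO→173, PM2.5→150, PM10→171, NO₂→55. Overall AQI = max = 173; dominant pollutant is CO.
AQI 173: Unhealthy.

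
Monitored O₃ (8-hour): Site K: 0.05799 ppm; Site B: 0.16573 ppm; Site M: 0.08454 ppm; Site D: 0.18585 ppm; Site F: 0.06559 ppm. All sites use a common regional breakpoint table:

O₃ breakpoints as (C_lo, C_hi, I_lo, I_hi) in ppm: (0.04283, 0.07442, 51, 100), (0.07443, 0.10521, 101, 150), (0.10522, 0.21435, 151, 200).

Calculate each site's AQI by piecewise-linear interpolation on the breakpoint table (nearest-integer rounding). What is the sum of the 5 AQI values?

Site K: row 0.04283–0.07442 (AQI 51–100). (100−51)·(0.05799−0.04283)/(0.07442−0.04283) + 51 = 49·0.01516/0.03159 + 51 ≈ 74.52 → 75.
Site B: 0.16573 lies in 0.10522–0.21435, so I_lo=151, I_hi=200, C_lo=0.10522, C_hi=0.21435.
(200−151)/(0.21435−0.10522) × (0.16573−0.10522) + 151 = 49/0.10913 × 0.06051 + 151 ≈ 178.17 → 178.
Site M 0.08454: bracket 0.07443–0.10521 → index 101–150; slope 49/0.03078, offset 0.01011.
AQI = 101 + 49/0.03078·0.01011 ≈ 117.09 ⇒ 117.
Site D 0.18585: bracket 0.10522–0.21435 → index 151–200; slope 49/0.10913, offset 0.08063.
AQI = 151 + 49/0.10913·0.08063 ≈ 187.20 ⇒ 187.
Site F: 0.06559 lies in 0.04283–0.07442, so I_lo=51, I_hi=100, C_lo=0.04283, C_hi=0.07442.
(100−51)/(0.07442−0.04283) × (0.06559−0.04283) + 51 = 49/0.03159 × 0.02276 + 51 ≈ 86.30 → 86.
AQIs: Site K=75, Site B=178, Site M=117, Site D=187, Site F=86. Sum = 75 + 178 + 117 + 187 + 86 = 643.

643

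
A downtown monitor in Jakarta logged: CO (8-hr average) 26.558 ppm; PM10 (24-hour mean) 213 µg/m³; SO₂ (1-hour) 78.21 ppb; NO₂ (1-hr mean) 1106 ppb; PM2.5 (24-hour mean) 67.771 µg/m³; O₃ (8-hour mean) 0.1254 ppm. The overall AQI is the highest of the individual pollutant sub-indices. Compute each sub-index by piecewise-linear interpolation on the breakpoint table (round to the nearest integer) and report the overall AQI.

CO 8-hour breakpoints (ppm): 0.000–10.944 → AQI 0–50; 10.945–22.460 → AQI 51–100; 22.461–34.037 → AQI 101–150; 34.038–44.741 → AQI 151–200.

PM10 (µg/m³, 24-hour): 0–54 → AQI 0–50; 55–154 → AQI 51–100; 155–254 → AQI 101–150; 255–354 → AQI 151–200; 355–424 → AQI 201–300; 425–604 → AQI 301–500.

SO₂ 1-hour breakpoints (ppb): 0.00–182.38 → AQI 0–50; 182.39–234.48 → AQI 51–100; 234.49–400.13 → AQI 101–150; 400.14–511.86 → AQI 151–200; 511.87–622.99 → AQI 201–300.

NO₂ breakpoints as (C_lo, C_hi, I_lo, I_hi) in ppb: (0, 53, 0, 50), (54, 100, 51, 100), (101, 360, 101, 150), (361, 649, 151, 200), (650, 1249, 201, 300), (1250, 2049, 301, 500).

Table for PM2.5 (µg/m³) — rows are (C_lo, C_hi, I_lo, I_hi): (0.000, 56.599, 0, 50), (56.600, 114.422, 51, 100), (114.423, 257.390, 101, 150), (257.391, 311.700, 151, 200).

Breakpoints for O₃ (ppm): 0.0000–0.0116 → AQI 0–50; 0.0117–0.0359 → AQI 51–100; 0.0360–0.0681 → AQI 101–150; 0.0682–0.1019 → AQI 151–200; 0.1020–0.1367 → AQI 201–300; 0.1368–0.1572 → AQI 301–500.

276

CO: 26.558 ∈ [22.461, 34.037] ↔ index [101, 150].
101 + (26.558−22.461)·(150−101)/(34.037−22.461) = 101 + 4.097·49/11.576 ≈ 118.34, so AQI = 118.
PM10: 213 lies in 155–254, so I_lo=101, I_hi=150, C_lo=155, C_hi=254.
(150−101)/(254−155) × (213−155) + 101 = 49/99 × 58 + 101 ≈ 129.71 → 130.
SO₂ 78.21: bracket 0.00–182.38 → index 0–50; slope 50/182.38, offset 78.21.
AQI = 0 + 50/182.38·78.21 ≈ 21.44 ⇒ 21.
NO₂: row 650–1249 (AQI 201–300). (300−201)·(1106−650)/(1249−650) + 201 = 99·456/599 + 201 ≈ 276.37 → 276.
PM2.5: 67.771 lies in 56.600–114.422, so I_lo=51, I_hi=100, C_lo=56.600, C_hi=114.422.
(100−51)/(114.422−56.600) × (67.771−56.600) + 51 = 49/57.822 × 11.171 + 51 ≈ 60.47 → 60.
O₃: 0.1254 lies in 0.1020–0.1367, so I_lo=201, I_hi=300, C_lo=0.1020, C_hi=0.1367.
(300−201)/(0.1367−0.1020) × (0.1254−0.1020) + 201 = 99/0.0347 × 0.0234 + 201 ≈ 267.76 → 268.
Sub-indices: CO→118, PM10→130, SO₂→21, NO₂→276, PM2.5→60, O₃→268. Overall AQI = max = 276; dominant pollutant is NO₂.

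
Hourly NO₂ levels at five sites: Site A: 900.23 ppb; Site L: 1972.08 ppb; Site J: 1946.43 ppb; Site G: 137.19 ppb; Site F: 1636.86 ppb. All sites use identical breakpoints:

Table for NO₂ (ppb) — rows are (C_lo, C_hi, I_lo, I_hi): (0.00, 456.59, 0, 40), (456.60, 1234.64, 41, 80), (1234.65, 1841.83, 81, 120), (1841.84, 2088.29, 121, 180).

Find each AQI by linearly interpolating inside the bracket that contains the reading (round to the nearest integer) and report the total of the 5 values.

Site A: 900.23 ∈ [456.60, 1234.64] ↔ index [41, 80].
41 + (900.23−456.60)·(80−41)/(1234.64−456.60) = 41 + 443.63·39/778.04 ≈ 63.24, so AQI = 63.
Site L 1972.08: bracket 1841.84–2088.29 → index 121–180; slope 59/246.45, offset 130.24.
AQI = 121 + 59/246.45·130.24 ≈ 152.18 ⇒ 152.
Site J: row 1841.84–2088.29 (AQI 121–180). (180−121)·(1946.43−1841.84)/(2088.29−1841.84) + 121 = 59·104.59/246.45 + 121 ≈ 146.04 → 146.
Site G: 137.19 lies in 0.00–456.59, so I_lo=0, I_hi=40, C_lo=0.00, C_hi=456.59.
(40−0)/(456.59−0.00) × (137.19−0.00) + 0 = 40/456.59 × 137.19 + 0 ≈ 12.02 → 12.
Site F: 1636.86 lies in 1234.65–1841.83, so I_lo=81, I_hi=120, C_lo=1234.65, C_hi=1841.83.
(120−81)/(1841.83−1234.65) × (1636.86−1234.65) + 81 = 39/607.18 × 402.21 + 81 ≈ 106.83 → 107.
AQIs: Site A=63, Site L=152, Site J=146, Site G=12, Site F=107. Sum = 63 + 152 + 146 + 12 + 107 = 480.

480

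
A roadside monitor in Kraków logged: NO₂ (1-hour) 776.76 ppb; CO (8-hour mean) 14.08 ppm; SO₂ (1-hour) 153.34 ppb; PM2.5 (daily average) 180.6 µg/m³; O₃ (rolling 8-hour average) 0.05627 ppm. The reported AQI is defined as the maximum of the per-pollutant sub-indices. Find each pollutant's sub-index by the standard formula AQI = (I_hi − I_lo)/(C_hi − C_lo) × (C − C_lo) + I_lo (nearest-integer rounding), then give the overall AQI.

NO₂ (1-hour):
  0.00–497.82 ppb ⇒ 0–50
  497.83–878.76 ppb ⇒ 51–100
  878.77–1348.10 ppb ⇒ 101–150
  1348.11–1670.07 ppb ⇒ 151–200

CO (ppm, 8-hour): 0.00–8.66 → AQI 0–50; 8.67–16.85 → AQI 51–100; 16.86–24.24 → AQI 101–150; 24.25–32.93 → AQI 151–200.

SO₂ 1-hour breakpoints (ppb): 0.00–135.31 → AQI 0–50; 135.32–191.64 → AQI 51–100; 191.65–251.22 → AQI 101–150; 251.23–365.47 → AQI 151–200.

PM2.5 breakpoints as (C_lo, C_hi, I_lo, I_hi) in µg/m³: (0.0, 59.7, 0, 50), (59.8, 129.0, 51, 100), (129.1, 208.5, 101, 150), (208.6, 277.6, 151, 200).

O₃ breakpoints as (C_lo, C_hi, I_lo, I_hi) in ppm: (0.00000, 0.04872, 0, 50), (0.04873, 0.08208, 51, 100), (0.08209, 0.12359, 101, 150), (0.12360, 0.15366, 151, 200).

NO₂: row 497.83–878.76 (AQI 51–100). (100−51)·(776.76−497.83)/(878.76−497.83) + 51 = 49·278.93/380.93 + 51 ≈ 86.88 → 87.
CO: 14.08 ∈ [8.67, 16.85] ↔ index [51, 100].
51 + (14.08−8.67)·(100−51)/(16.85−8.67) = 51 + 5.41·49/8.18 ≈ 83.41, so AQI = 83.
SO₂: 153.34 ∈ [135.32, 191.64] ↔ index [51, 100].
51 + (153.34−135.32)·(100−51)/(191.64−135.32) = 51 + 18.02·49/56.32 ≈ 66.68, so AQI = 67.
PM2.5: 180.6 ∈ [129.1, 208.5] ↔ index [101, 150].
101 + (180.6−129.1)·(150−101)/(208.5−129.1) = 101 + 51.5·49/79.4 ≈ 132.78, so AQI = 133.
O₃ 0.05627: bracket 0.04873–0.08208 → index 51–100; slope 49/0.03335, offset 0.00754.
AQI = 51 + 49/0.03335·0.00754 ≈ 62.08 ⇒ 62.
Sub-indices: NO₂→87, CO→83, SO₂→67, PM2.5→133, O₃→62. Overall AQI = max = 133; dominant pollutant is PM2.5.
AQI 133: Unhealthy for Sensitive Groups.

133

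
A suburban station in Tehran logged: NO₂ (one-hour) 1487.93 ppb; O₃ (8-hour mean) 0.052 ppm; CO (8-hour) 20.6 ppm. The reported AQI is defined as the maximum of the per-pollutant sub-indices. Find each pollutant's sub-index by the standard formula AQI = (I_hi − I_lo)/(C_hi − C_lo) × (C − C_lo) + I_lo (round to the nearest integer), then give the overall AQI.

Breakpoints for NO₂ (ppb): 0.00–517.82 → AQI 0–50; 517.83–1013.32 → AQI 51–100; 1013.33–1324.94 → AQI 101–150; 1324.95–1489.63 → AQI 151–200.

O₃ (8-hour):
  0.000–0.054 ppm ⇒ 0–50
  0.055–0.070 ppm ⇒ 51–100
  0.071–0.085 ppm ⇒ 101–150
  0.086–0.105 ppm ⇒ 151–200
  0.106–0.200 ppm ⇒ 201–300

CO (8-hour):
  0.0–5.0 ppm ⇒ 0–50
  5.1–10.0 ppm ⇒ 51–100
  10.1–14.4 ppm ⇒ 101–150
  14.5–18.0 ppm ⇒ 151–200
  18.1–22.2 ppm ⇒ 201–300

NO₂ 1487.93: bracket 1324.95–1489.63 → index 151–200; slope 49/164.68, offset 162.98.
AQI = 151 + 49/164.68·162.98 ≈ 199.49 ⇒ 199.
O₃ 0.052: bracket 0.000–0.054 → index 0–50; slope 50/0.054, offset 0.052.
AQI = 0 + 50/0.054·0.052 ≈ 48.15 ⇒ 48.
CO: 20.6 lies in 18.1–22.2, so I_lo=201, I_hi=300, C_lo=18.1, C_hi=22.2.
(300−201)/(22.2−18.1) × (20.6−18.1) + 201 = 99/4.1 × 2.5 + 201 ≈ 261.37 → 261.
Sub-indices: NO₂→199, O₃→48, CO→261. Overall AQI = max = 261; dominant pollutant is CO.
AQI 261: Very Unhealthy.

261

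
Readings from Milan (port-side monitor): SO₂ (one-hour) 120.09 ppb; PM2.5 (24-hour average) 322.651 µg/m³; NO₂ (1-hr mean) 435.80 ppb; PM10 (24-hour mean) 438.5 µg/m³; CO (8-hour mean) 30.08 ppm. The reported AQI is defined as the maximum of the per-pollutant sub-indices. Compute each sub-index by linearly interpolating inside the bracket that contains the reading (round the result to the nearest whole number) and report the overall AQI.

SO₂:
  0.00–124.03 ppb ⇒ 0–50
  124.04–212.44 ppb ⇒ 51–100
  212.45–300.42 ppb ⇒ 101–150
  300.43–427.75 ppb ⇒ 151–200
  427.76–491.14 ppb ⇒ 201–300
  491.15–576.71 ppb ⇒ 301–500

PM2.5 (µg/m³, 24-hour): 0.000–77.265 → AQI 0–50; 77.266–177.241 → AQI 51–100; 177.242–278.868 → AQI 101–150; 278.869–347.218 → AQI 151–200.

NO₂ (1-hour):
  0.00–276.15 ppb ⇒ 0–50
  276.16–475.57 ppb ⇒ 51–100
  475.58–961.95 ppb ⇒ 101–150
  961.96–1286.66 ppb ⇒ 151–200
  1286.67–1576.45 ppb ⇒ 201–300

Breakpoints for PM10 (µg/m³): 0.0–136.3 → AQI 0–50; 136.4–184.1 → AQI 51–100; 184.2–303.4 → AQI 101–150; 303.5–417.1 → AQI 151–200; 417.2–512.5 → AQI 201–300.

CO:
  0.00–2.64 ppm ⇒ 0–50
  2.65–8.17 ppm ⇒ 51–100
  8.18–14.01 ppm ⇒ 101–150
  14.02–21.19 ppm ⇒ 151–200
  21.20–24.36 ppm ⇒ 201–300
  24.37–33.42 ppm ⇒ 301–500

427

SO₂: 120.09 lies in 0.00–124.03, so I_lo=0, I_hi=50, C_lo=0.00, C_hi=124.03.
(50−0)/(124.03−0.00) × (120.09−0.00) + 0 = 50/124.03 × 120.09 + 0 ≈ 48.41 → 48.
PM2.5: 322.651 ∈ [278.869, 347.218] ↔ index [151, 200].
151 + (322.651−278.869)·(200−151)/(347.218−278.869) = 151 + 43.782·49/68.349 ≈ 182.39, so AQI = 182.
NO₂: 435.80 lies in 276.16–475.57, so I_lo=51, I_hi=100, C_lo=276.16, C_hi=475.57.
(100−51)/(475.57−276.16) × (435.80−276.16) + 51 = 49/199.41 × 159.64 + 51 ≈ 90.23 → 90.
PM10: 438.5 ∈ [417.2, 512.5] ↔ index [201, 300].
201 + (438.5−417.2)·(300−201)/(512.5−417.2) = 201 + 21.3·99/95.3 ≈ 223.13, so AQI = 223.
CO 30.08: bracket 24.37–33.42 → index 301–500; slope 199/9.05, offset 5.71.
AQI = 301 + 199/9.05·5.71 ≈ 426.56 ⇒ 427.
Sub-indices: SO₂→48, PM2.5→182, NO₂→90, PM10→223, CO→427. Overall AQI = max = 427; dominant pollutant is CO.
AQI 427: Hazardous.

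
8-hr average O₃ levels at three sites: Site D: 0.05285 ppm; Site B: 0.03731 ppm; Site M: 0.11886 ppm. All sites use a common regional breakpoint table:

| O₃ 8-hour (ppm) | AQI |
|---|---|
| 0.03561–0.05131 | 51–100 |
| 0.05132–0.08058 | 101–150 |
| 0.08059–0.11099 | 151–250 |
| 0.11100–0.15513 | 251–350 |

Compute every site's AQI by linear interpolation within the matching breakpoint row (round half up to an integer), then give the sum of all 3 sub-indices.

429

Site D 0.05285: bracket 0.05132–0.08058 → index 101–150; slope 49/0.02926, offset 0.00153.
AQI = 101 + 49/0.02926·0.00153 ≈ 103.56 ⇒ 104.
Site B: row 0.03561–0.05131 (AQI 51–100). (100−51)·(0.03731−0.03561)/(0.05131−0.03561) + 51 = 49·0.00170/0.01570 + 51 ≈ 56.31 → 56.
Site M: 0.11886 lies in 0.11100–0.15513, so I_lo=251, I_hi=350, C_lo=0.11100, C_hi=0.15513.
(350−251)/(0.15513−0.11100) × (0.11886−0.11100) + 251 = 99/0.04413 × 0.00786 + 251 ≈ 268.63 → 269.
AQIs: Site D=104, Site B=56, Site M=269. Sum = 104 + 56 + 269 = 429.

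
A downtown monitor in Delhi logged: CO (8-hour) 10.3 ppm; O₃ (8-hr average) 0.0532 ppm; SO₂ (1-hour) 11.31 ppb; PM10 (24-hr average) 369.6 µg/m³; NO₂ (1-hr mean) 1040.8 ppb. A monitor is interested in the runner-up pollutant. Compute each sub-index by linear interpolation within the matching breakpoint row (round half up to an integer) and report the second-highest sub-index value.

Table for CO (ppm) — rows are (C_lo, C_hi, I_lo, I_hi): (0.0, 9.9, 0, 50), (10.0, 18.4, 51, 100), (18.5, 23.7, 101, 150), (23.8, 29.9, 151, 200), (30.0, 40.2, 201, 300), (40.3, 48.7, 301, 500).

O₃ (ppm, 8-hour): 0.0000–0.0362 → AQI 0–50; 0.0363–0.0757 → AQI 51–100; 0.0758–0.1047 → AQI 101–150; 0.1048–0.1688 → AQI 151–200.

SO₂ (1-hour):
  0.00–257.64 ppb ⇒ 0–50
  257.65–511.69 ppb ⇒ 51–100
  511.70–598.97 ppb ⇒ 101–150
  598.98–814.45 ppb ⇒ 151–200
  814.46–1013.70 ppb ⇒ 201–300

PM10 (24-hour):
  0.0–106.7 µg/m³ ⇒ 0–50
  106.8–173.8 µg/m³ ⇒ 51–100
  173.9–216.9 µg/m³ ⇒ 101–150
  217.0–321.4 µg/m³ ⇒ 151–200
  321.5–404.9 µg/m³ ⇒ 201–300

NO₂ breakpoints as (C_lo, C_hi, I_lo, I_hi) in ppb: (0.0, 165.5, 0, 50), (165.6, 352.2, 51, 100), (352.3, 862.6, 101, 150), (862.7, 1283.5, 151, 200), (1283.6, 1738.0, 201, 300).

CO 10.3: bracket 10.0–18.4 → index 51–100; slope 49/8.4, offset 0.3.
AQI = 51 + 49/8.4·0.3 ≈ 52.75 ⇒ 53.
O₃: 0.0532 ∈ [0.0363, 0.0757] ↔ index [51, 100].
51 + (0.0532−0.0363)·(100−51)/(0.0757−0.0363) = 51 + 0.0169·49/0.0394 ≈ 72.02, so AQI = 72.
SO₂: row 0.00–257.64 (AQI 0–50). (50−0)·(11.31−0.00)/(257.64−0.00) + 0 = 50·11.31/257.64 + 0 ≈ 2.19 → 2.
PM10 369.6: bracket 321.5–404.9 → index 201–300; slope 99/83.4, offset 48.1.
AQI = 201 + 99/83.4·48.1 ≈ 258.10 ⇒ 258.
NO₂: row 862.7–1283.5 (AQI 151–200). (200−151)·(1040.8−862.7)/(1283.5−862.7) + 151 = 49·178.1/420.8 + 151 ≈ 171.74 → 172.
Sub-indices: CO→53, O₃→72, SO₂→2, PM10→258, NO₂→172. Ranked high→low: 258, 172, 72, 53, 2. Second-highest sub-index = 172.

172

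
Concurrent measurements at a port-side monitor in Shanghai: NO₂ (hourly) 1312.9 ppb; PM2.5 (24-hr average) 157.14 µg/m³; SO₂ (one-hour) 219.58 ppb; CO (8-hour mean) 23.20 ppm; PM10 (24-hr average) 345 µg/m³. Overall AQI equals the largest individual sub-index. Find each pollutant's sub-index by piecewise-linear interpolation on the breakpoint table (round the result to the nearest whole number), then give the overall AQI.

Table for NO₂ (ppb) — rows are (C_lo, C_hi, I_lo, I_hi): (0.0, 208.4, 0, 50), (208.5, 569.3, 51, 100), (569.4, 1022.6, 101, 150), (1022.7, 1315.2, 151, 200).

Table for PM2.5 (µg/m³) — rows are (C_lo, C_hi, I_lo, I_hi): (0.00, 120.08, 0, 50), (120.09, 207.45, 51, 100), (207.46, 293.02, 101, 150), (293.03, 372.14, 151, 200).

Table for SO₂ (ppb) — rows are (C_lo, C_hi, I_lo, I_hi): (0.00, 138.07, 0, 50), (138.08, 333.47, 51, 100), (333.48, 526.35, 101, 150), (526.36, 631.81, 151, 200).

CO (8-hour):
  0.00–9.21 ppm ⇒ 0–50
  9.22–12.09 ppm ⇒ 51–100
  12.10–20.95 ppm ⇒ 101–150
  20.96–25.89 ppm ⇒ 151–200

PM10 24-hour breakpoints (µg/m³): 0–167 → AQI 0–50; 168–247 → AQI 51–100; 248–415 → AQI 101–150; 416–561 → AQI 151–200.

200

NO₂: 1312.9 ∈ [1022.7, 1315.2] ↔ index [151, 200].
151 + (1312.9−1022.7)·(200−151)/(1315.2−1022.7) = 151 + 290.2·49/292.5 ≈ 199.61, so AQI = 200.
PM2.5: 157.14 ∈ [120.09, 207.45] ↔ index [51, 100].
51 + (157.14−120.09)·(100−51)/(207.45−120.09) = 51 + 37.05·49/87.36 ≈ 71.78, so AQI = 72.
SO₂: 219.58 lies in 138.08–333.47, so I_lo=51, I_hi=100, C_lo=138.08, C_hi=333.47.
(100−51)/(333.47−138.08) × (219.58−138.08) + 51 = 49/195.39 × 81.50 + 51 ≈ 71.44 → 71.
CO: 23.20 lies in 20.96–25.89, so I_lo=151, I_hi=200, C_lo=20.96, C_hi=25.89.
(200−151)/(25.89−20.96) × (23.20−20.96) + 151 = 49/4.93 × 2.24 + 151 ≈ 173.26 → 173.
PM10 345: bracket 248–415 → index 101–150; slope 49/167, offset 97.
AQI = 101 + 49/167·97 ≈ 129.46 ⇒ 129.
Sub-indices: NO₂→200, PM2.5→72, SO₂→71, CO→173, PM10→129. Overall AQI = max = 200; dominant pollutant is NO₂.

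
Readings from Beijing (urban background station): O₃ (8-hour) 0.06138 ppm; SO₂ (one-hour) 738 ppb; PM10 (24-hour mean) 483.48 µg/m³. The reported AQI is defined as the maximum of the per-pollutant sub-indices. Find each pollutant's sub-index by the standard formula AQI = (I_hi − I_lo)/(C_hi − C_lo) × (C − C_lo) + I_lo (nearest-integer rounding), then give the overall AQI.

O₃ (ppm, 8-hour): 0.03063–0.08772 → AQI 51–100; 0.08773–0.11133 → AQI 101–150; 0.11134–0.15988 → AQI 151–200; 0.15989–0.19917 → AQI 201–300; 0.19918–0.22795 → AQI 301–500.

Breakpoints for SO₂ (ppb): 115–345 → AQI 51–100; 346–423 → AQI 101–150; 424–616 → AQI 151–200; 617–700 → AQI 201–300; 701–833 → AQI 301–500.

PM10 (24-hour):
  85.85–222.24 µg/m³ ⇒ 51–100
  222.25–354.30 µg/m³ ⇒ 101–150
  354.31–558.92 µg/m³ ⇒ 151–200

O₃: row 0.03063–0.08772 (AQI 51–100). (100−51)·(0.06138−0.03063)/(0.08772−0.03063) + 51 = 49·0.03075/0.05709 + 51 ≈ 77.39 → 77.
SO₂: 738 ∈ [701, 833] ↔ index [301, 500].
301 + (738−701)·(500−301)/(833−701) = 301 + 37·199/132 ≈ 356.78, so AQI = 357.
PM10: 483.48 ∈ [354.31, 558.92] ↔ index [151, 200].
151 + (483.48−354.31)·(200−151)/(558.92−354.31) = 151 + 129.17·49/204.61 ≈ 181.93, so AQI = 182.
Sub-indices: O₃→77, SO₂→357, PM10→182. Overall AQI = max = 357; dominant pollutant is SO₂.

357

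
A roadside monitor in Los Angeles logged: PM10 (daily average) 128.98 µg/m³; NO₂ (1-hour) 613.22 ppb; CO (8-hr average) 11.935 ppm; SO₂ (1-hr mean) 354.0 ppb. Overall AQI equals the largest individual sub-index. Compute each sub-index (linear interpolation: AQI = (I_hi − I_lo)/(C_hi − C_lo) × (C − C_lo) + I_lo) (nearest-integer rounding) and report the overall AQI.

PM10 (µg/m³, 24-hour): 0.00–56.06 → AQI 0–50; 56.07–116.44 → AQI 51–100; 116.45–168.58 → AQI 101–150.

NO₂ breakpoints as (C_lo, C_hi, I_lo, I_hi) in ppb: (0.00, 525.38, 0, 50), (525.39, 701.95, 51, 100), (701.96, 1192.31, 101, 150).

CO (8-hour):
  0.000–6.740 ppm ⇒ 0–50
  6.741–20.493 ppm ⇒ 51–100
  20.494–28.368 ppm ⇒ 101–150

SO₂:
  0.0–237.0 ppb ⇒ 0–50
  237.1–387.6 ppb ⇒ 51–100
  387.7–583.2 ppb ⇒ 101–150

113

PM10 128.98: bracket 116.45–168.58 → index 101–150; slope 49/52.13, offset 12.53.
AQI = 101 + 49/52.13·12.53 ≈ 112.78 ⇒ 113.
NO₂: 613.22 lies in 525.39–701.95, so I_lo=51, I_hi=100, C_lo=525.39, C_hi=701.95.
(100−51)/(701.95−525.39) × (613.22−525.39) + 51 = 49/176.56 × 87.83 + 51 ≈ 75.38 → 75.
CO: row 6.741–20.493 (AQI 51–100). (100−51)·(11.935−6.741)/(20.493−6.741) + 51 = 49·5.194/13.752 + 51 ≈ 69.51 → 70.
SO₂: 354.0 lies in 237.1–387.6, so I_lo=51, I_hi=100, C_lo=237.1, C_hi=387.6.
(100−51)/(387.6−237.1) × (354.0−237.1) + 51 = 49/150.5 × 116.9 + 51 ≈ 89.06 → 89.
Sub-indices: PM10→113, NO₂→75, CO→70, SO₂→89. Overall AQI = max = 113; dominant pollutant is PM10.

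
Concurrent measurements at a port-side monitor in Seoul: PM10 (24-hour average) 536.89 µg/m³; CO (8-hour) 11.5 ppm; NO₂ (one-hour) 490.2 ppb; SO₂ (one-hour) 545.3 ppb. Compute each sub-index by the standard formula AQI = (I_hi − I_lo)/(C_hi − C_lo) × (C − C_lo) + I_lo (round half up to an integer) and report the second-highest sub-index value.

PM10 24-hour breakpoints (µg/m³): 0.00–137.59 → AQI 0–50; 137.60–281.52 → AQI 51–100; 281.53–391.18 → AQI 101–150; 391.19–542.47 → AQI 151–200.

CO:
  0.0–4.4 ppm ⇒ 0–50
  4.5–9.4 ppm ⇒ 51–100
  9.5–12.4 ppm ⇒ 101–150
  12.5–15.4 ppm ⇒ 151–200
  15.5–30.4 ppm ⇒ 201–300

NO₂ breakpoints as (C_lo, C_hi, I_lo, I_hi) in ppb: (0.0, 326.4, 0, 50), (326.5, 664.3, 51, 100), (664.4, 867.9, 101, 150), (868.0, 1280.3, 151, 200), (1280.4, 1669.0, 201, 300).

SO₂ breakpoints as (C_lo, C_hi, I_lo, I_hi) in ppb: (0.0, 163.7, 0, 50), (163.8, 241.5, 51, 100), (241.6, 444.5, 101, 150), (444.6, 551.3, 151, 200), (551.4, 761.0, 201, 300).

PM10: 536.89 lies in 391.19–542.47, so I_lo=151, I_hi=200, C_lo=391.19, C_hi=542.47.
(200−151)/(542.47−391.19) × (536.89−391.19) + 151 = 49/151.28 × 145.70 + 151 ≈ 198.19 → 198.
CO: row 9.5–12.4 (AQI 101–150). (150−101)·(11.5−9.5)/(12.4−9.5) + 101 = 49·2.0/2.9 + 101 ≈ 134.79 → 135.
NO₂: 490.2 ∈ [326.5, 664.3] ↔ index [51, 100].
51 + (490.2−326.5)·(100−51)/(664.3−326.5) = 51 + 163.7·49/337.8 ≈ 74.75, so AQI = 75.
SO₂: 545.3 lies in 444.6–551.3, so I_lo=151, I_hi=200, C_lo=444.6, C_hi=551.3.
(200−151)/(551.3−444.6) × (545.3−444.6) + 151 = 49/106.7 × 100.7 + 151 ≈ 197.24 → 197.
Sub-indices: PM10→198, CO→135, NO₂→75, SO₂→197. Ranked high→low: 198, 197, 135, 75. Second-highest sub-index = 197.

197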